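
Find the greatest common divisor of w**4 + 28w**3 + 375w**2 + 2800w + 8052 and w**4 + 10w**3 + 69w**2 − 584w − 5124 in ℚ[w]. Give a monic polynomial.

w**3 + 17w**2 + 188w + 732

Repeated division with remainder:
  w**4 + 28w**3 + 375w**2 + 2800w + 8052 = (w**4 + 10w**3 + 69w**2 − 584w − 5124) + (18w**3 + 306w**2 + 3384w + 13176)
  w**4 + 10w**3 + 69w**2 − 584w − 5124 = ((1/18)w − 7/18)(18w**3 + 306w**2 + 3384w + 13176) + (0)
Last nonzero remainder: 18w**3 + 306w**2 + 3384w + 13176. Dividing through by 18 gives the monic gcd w**3 + 17w**2 + 188w + 732.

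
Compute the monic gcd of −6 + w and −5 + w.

Apply the Euclidean algorithm:
  w − 6 = (w − 5) + (−1)
  w − 5 = (−w + 5)(−1) + (0)
The last nonzero remainder is the constant −1, so the polynomials are coprime and gcd = 1.

1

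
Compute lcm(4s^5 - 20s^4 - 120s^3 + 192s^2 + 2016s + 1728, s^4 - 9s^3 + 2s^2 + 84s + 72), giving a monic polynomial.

Euclidean algorithm in ℚ[s]:
  4s^5 - 20s^4 - 120s^3 + 192s^2 + 2016s + 1728 = (4s + 16)(s^4 - 9s^3 + 2s^2 + 84s + 72) + (16s^3 - 176s^2 + 384s + 576)
  s^4 - 9s^3 + 2s^2 + 84s + 72 = ((1/16)s + 1/8)(16s^3 - 176s^2 + 384s + 576) + (0)
Last nonzero remainder: 16s^3 - 176s^2 + 384s + 576. Dividing through by 16 gives the monic gcd s^3 - 11s^2 + 24s + 36.
Then lcm(f, g) = f·g / gcd(f, g); expanding and making the result monic gives the answer.

s^6 - 3s^5 - 40s^4 - 12s^3 + 600s^2 + 1440s + 864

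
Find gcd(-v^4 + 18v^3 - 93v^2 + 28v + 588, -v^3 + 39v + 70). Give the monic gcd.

v^2 - 5v - 14

By polynomial division,
  -v^4 + 18v^3 - 93v^2 + 28v + 588 = (v - 18)(-v^3 + 39v + 70) + (-132v^2 + 660v + 1848)
  -v^3 + 39v + 70 = ((1/132)v + 5/132)(-132v^2 + 660v + 1848) + (0)
Last nonzero remainder: -132v^2 + 660v + 1848. Dividing through by -132 gives the monic gcd v^2 - 5v - 14.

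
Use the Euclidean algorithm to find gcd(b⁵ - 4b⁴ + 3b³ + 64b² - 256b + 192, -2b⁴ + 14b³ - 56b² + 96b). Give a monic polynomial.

By polynomial division,
  b⁵ - 4b⁴ + 3b³ + 64b² - 256b + 192 = (-(1/2)b - 3/2)(-2b⁴ + 14b³ - 56b² + 96b) + (-4b³ + 28b² - 112b + 192)
  -2b⁴ + 14b³ - 56b² + 96b = ((1/2)b)(-4b³ + 28b² - 112b + 192) + (0)
Last nonzero remainder: -4b³ + 28b² - 112b + 192. Dividing through by -4 gives the monic gcd b³ - 7b² + 28b - 48.

b³ - 7b² + 28b - 48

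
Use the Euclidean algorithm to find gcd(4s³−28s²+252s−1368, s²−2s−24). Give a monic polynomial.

s−6

Apply the Euclidean algorithm:
  4s³−28s²+252s−1368 = (4s−20)(s²−2s−24) + (308s−1848)
  s²−2s−24 = ((1/308)s+1/77)(308s−1848) + (0)
Last nonzero remainder: 308s−1848. Dividing through by 308 gives the monic gcd s−6.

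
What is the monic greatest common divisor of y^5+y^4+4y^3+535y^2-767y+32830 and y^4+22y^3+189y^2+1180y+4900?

y^3+12y^2+69y+490

Apply the Euclidean algorithm:
  y^5+y^4+4y^3+535y^2-767y+32830 = (y-21)(y^4+22y^3+189y^2+1180y+4900) + (277y^3+3324y^2+19113y+135730)
  y^4+22y^3+189y^2+1180y+4900 = ((1/277)y+10/277)(277y^3+3324y^2+19113y+135730) + (0)
Last nonzero remainder: 277y^3+3324y^2+19113y+135730. Dividing through by 277 gives the monic gcd y^3+12y^2+69y+490.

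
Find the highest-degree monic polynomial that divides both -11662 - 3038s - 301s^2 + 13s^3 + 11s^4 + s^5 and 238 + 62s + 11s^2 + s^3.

238 + 62s + 11s^2 + s^3

By polynomial division,
  s^5 + 11s^4 + 13s^3 - 301s^2 - 3038s - 11662 = (s^2 - 49)(s^3 + 11s^2 + 62s + 238) + (0)
The last nonzero remainder s^3 + 11s^2 + 62s + 238 is already monic.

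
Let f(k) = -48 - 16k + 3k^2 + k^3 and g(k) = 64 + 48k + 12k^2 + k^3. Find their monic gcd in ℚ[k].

4 + k

Apply the Euclidean algorithm:
  k^3 + 3k^2 - 16k - 48 = (k^3 + 12k^2 + 48k + 64) + (-9k^2 - 64k - 112)
  k^3 + 12k^2 + 48k + 64 = (-(1/9)k - 44/81)(-9k^2 - 64k - 112) + ((64/81)k + 256/81)
  -9k^2 - 64k - 112 = (-(729/64)k - 567/16)((64/81)k + 256/81) + (0)
Last nonzero remainder: (64/81)k + 256/81. Dividing through by 64/81 gives the monic gcd k + 4.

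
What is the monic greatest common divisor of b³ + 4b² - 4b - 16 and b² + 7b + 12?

b + 4

Euclidean algorithm in ℚ[b]:
  b³ + 4b² - 4b - 16 = (b - 3)(b² + 7b + 12) + (5b + 20)
  b² + 7b + 12 = ((1/5)b + 3/5)(5b + 20) + (0)
Last nonzero remainder: 5b + 20. Dividing through by 5 gives the monic gcd b + 4.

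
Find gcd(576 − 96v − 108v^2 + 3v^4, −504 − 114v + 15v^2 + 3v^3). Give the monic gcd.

By polynomial division,
  3v^4 − 108v^2 − 96v + 576 = (v − 5)(3v^3 + 15v^2 − 114v − 504) + (81v^2 − 162v − 1944)
  3v^3 + 15v^2 − 114v − 504 = ((1/27)v + 7/27)(81v^2 − 162v − 1944) + (0)
Last nonzero remainder: 81v^2 − 162v − 1944. Dividing through by 81 gives the monic gcd v^2 − 2v − 24.

−24 − 2v + v^2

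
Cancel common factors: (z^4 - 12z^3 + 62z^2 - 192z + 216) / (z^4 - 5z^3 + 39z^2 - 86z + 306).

By polynomial division,
  z^4 - 12z^3 + 62z^2 - 192z + 216 = (z^4 - 5z^3 + 39z^2 - 86z + 306) + (-7z^3 + 23z^2 - 106z - 90)
  z^4 - 5z^3 + 39z^2 - 86z + 306 = (-(1/7)z + 12/49)(-7z^3 + 23z^2 - 106z - 90) + ((893/49)z^2 - (3572/49)z + 16074/49)
  -7z^3 + 23z^2 - 106z - 90 = (-(343/893)z - 245/893)((893/49)z^2 - (3572/49)z + 16074/49) + (0)
Last nonzero remainder: (893/49)z^2 - (3572/49)z + 16074/49. Dividing through by 893/49 gives the monic gcd z^2 - 4z + 18.
Cancel z^2 - 4z + 18 from numerator and denominator to get the reduced form.

(z^2 - 8z + 12)/(z^2 - z + 17)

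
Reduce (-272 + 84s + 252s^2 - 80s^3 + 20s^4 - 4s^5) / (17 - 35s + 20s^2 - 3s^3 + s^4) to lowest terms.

(16 + 12s - 4s^2)/(-1 + s)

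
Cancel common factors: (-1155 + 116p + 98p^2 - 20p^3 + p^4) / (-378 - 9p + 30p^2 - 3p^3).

By polynomial division,
  p^4 - 20p^3 + 98p^2 + 116p - 1155 = (-(1/3)p + 10/3)(-3p^3 + 30p^2 - 9p - 378) + (-5p^2 + 20p + 105)
  -3p^3 + 30p^2 - 9p - 378 = ((3/5)p - 18/5)(-5p^2 + 20p + 105) + (0)
Last nonzero remainder: -5p^2 + 20p + 105. Dividing through by -5 gives the monic gcd p^2 - 4p - 21.
Cancel p^2 - 4p - 21 from numerator and denominator to get the reduced form.

(-55 + 16p - p^2)/(-18 + 3p)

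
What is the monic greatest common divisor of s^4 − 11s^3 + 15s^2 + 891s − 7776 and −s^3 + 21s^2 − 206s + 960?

Apply the Euclidean algorithm:
  s^4 − 11s^3 + 15s^2 + 891s − 7776 = (−s − 10)(−s^3 + 21s^2 − 206s + 960) + (19s^2 − 209s + 1824)
  −s^3 + 21s^2 − 206s + 960 = (−(1/19)s + 10/19)(19s^2 − 209s + 1824) + (0)
Last nonzero remainder: 19s^2 − 209s + 1824. Dividing through by 19 gives the monic gcd s^2 − 11s + 96.

s^2 − 11s + 96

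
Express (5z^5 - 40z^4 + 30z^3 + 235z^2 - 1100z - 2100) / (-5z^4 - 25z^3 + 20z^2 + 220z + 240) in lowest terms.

By polynomial division,
  5z^5 - 40z^4 + 30z^3 + 235z^2 - 1100z - 2100 = (-z + 13)(-5z^4 - 25z^3 + 20z^2 + 220z + 240) + (375z^3 + 195z^2 - 3720z - 5220)
  -5z^4 - 25z^3 + 20z^2 + 220z + 240 = (-(1/75)z - 112/1875)(375z^3 + 195z^2 - 3720z - 5220) + (-(2244/125)z^2 - (8976/125)z - 8976/125)
  375z^3 + 195z^2 - 3720z - 5220 = (-(15625/748)z + 54375/748)(-(2244/125)z^2 - (8976/125)z - 8976/125) + (0)
Last nonzero remainder: -(2244/125)z^2 - (8976/125)z - 8976/125. Dividing through by -2244/125 gives the monic gcd z^2 + 4z + 4.
Cancel z^2 + 4z + 4 from numerator and denominator to get the reduced form.

(-z^3 + 12z^2 - 50z + 105)/(z^2 + z - 12)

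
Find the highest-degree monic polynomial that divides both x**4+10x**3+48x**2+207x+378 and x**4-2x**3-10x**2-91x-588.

x**2+x+21

Apply the Euclidean algorithm:
  x**4+10x**3+48x**2+207x+378 = (x**4-2x**3-10x**2-91x-588) + (12x**3+58x**2+298x+966)
  x**4-2x**3-10x**2-91x-588 = ((1/12)x-41/72)(12x**3+58x**2+298x+966) + (-(65/36)x**2-(65/36)x-455/12)
  12x**3+58x**2+298x+966 = (-(432/65)x-1656/65)(-(65/36)x**2-(65/36)x-455/12) + (0)
Last nonzero remainder: -(65/36)x**2-(65/36)x-455/12. Dividing through by -65/36 gives the monic gcd x**2+x+21.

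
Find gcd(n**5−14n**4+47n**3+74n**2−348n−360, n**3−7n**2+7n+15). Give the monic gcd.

Apply the Euclidean algorithm:
  n**5−14n**4+47n**3+74n**2−348n−360 = (n**2−7n−9)(n**3−7n**2+7n+15) + (45n**2−180n−225)
  n**3−7n**2+7n+15 = ((1/45)n−1/15)(45n**2−180n−225) + (0)
Last nonzero remainder: 45n**2−180n−225. Dividing through by 45 gives the monic gcd n**2−4n−5.

n**2−4n−5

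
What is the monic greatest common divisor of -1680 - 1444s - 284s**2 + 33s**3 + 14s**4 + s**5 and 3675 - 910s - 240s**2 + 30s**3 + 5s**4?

Apply the Euclidean algorithm:
  s**5 + 14s**4 + 33s**3 - 284s**2 - 1444s - 1680 = ((1/5)s + 8/5)(5s**4 + 30s**3 - 240s**2 - 910s + 3675) + (33s**3 + 282s**2 - 723s - 7560)
  5s**4 + 30s**3 - 240s**2 - 910s + 3675 = ((5/33)s - 140/363)(33s**3 + 282s**2 - 723s - 7560) + (-(2625/121)s**2 - (5250/121)s + 91875/121)
  33s**3 + 282s**2 - 723s - 7560 = (-(1331/875)s - 8712/875)(-(2625/121)s**2 - (5250/121)s + 91875/121) + (0)
Last nonzero remainder: -(2625/121)s**2 - (5250/121)s + 91875/121. Dividing through by -2625/121 gives the monic gcd s**2 + 2s - 35.

-35 + 2s + s**2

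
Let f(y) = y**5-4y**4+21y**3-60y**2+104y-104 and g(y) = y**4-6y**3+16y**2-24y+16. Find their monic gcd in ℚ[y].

y**3-4y**2+8y-8

Repeated division with remainder:
  y**5-4y**4+21y**3-60y**2+104y-104 = (y+2)(y**4-6y**3+16y**2-24y+16) + (17y**3-68y**2+136y-136)
  y**4-6y**3+16y**2-24y+16 = ((1/17)y-2/17)(17y**3-68y**2+136y-136) + (0)
Last nonzero remainder: 17y**3-68y**2+136y-136. Dividing through by 17 gives the monic gcd y**3-4y**2+8y-8.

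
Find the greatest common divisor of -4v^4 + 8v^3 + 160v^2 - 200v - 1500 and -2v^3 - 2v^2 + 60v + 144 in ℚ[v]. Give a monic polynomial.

By polynomial division,
  -4v^4 + 8v^3 + 160v^2 - 200v - 1500 = (2v - 6)(-2v^3 - 2v^2 + 60v + 144) + (28v^2 - 128v - 636)
  -2v^3 - 2v^2 + 60v + 144 = (-(1/14)v - 39/98)(28v^2 - 128v - 636) + (-(1782/49)v - 5346/49)
  28v^2 - 128v - 636 = (-(686/891)v + 5194/891)(-(1782/49)v - 5346/49) + (0)
Last nonzero remainder: -(1782/49)v - 5346/49. Dividing through by -1782/49 gives the monic gcd v + 3.

v + 3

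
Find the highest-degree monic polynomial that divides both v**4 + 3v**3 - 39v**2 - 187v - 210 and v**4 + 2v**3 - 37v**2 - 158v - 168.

v**3 - 2v**2 - 29v - 42

Repeated division with remainder:
  v**4 + 3v**3 - 39v**2 - 187v - 210 = (v**4 + 2v**3 - 37v**2 - 158v - 168) + (v**3 - 2v**2 - 29v - 42)
  v**4 + 2v**3 - 37v**2 - 158v - 168 = (v + 4)(v**3 - 2v**2 - 29v - 42) + (0)
The last nonzero remainder v**3 - 2v**2 - 29v - 42 is already monic.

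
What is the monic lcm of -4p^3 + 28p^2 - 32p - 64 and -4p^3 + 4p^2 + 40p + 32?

p^4 - 5p^3 - 6p^2 + 32p + 32

By polynomial division,
  -4p^3 + 28p^2 - 32p - 64 = (-4p^3 + 4p^2 + 40p + 32) + (24p^2 - 72p - 96)
  -4p^3 + 4p^2 + 40p + 32 = (-(1/6)p - 1/3)(24p^2 - 72p - 96) + (0)
Last nonzero remainder: 24p^2 - 72p - 96. Dividing through by 24 gives the monic gcd p^2 - 3p - 4.
Then lcm(f, g) = f·g / gcd(f, g); expanding and making the result monic gives the answer.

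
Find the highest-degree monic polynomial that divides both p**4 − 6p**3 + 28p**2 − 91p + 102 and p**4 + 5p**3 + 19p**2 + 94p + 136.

p**2 − p + 17

Repeated division with remainder:
  p**4 − 6p**3 + 28p**2 − 91p + 102 = (p**4 + 5p**3 + 19p**2 + 94p + 136) + (−11p**3 + 9p**2 − 185p − 34)
  p**4 + 5p**3 + 19p**2 + 94p + 136 = (−(1/11)p − 64/121)(−11p**3 + 9p**2 − 185p − 34) + ((840/121)p**2 − (840/121)p + 14280/121)
  −11p**3 + 9p**2 − 185p − 34 = (−(1331/840)p − 121/420)((840/121)p**2 − (840/121)p + 14280/121) + (0)
Last nonzero remainder: (840/121)p**2 − (840/121)p + 14280/121. Dividing through by 840/121 gives the monic gcd p**2 − p + 17.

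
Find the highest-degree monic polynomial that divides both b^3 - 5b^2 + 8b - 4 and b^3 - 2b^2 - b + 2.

b^2 - 3b + 2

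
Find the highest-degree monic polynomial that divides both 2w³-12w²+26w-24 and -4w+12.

Repeated division with remainder:
  2w³-12w²+26w-24 = (-(1/2)w²+(3/2)w-2)(-4w+12) + (0)
Last nonzero remainder: -4w+12. Dividing through by -4 gives the monic gcd w-3.

w-3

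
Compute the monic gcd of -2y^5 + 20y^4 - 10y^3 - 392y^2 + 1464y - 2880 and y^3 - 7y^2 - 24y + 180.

Euclidean algorithm in ℚ[y]:
  -2y^5 + 20y^4 - 10y^3 - 392y^2 + 1464y - 2880 = (-2y^2 + 6y - 16)(y^3 - 7y^2 - 24y + 180) + (0)
The last nonzero remainder y^3 - 7y^2 - 24y + 180 is already monic.

y^3 - 7y^2 - 24y + 180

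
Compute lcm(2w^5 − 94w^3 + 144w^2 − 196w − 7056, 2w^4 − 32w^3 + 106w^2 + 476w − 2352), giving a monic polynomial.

w^7 − 13w^6 − 5w^5 + 683w^4 − 3008w^3 + 770w^2 + 41748w − 148176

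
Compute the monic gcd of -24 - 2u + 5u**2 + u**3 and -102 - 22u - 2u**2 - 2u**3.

Repeated division with remainder:
  u**3 + 5u**2 - 2u - 24 = (-1/2)(-2u**3 - 2u**2 - 22u - 102) + (4u**2 - 13u - 75)
  -2u**3 - 2u**2 - 22u - 102 = (-(1/2)u - 17/8)(4u**2 - 13u - 75) + (-(697/8)u - 2091/8)
  4u**2 - 13u - 75 = (-(32/697)u + 200/697)(-(697/8)u - 2091/8) + (0)
Last nonzero remainder: -(697/8)u - 2091/8. Dividing through by -697/8 gives the monic gcd u + 3.

3 + u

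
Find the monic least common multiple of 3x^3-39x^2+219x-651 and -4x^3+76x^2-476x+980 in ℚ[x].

Repeated division with remainder:
  3x^3-39x^2+219x-651 = (-3/4)(-4x^3+76x^2-476x+980) + (18x^2-138x+84)
  -4x^3+76x^2-476x+980 = (-(2/9)x+68/27)(18x^2-138x+84) + (-(988/9)x+6916/9)
  18x^2-138x+84 = (-(81/494)x+27/247)(-(988/9)x+6916/9) + (0)
Last nonzero remainder: -(988/9)x+6916/9. Dividing through by -988/9 gives the monic gcd x-7.
Then lcm(f, g) = f·g / gcd(f, g); expanding and making the result monic gives the answer.

x^5-25x^4+264x^3-1548x^2+5159x-7595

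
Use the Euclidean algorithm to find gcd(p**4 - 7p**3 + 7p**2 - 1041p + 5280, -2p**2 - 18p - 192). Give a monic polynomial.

p**2 + 9p + 96

Euclidean algorithm in ℚ[p]:
  p**4 - 7p**3 + 7p**2 - 1041p + 5280 = (-(1/2)p**2 + 8p - 55/2)(-2p**2 - 18p - 192) + (0)
Last nonzero remainder: -2p**2 - 18p - 192. Dividing through by -2 gives the monic gcd p**2 + 9p + 96.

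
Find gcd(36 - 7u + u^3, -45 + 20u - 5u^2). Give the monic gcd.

By polynomial division,
  u^3 - 7u + 36 = (-(1/5)u - 4/5)(-5u^2 + 20u - 45) + (0)
Last nonzero remainder: -5u^2 + 20u - 45. Dividing through by -5 gives the monic gcd u^2 - 4u + 9.

9 - 4u + u^2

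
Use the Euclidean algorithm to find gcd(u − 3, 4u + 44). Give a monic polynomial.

1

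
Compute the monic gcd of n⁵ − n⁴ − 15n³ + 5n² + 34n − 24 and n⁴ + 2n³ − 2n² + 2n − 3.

n² + 2n − 3

Euclidean algorithm in ℚ[n]:
  n⁵ − n⁴ − 15n³ + 5n² + 34n − 24 = (n − 3)(n⁴ + 2n³ − 2n² + 2n − 3) + (−7n³ − 3n² + 43n − 33)
  n⁴ + 2n³ − 2n² + 2n − 3 = (−(1/7)n − 11/49)(−7n³ − 3n² + 43n − 33) + ((170/49)n² + (340/49)n − 510/49)
  −7n³ − 3n² + 43n − 33 = (−(343/170)n + 539/170)((170/49)n² + (340/49)n − 510/49) + (0)
Last nonzero remainder: (170/49)n² + (340/49)n − 510/49. Dividing through by 170/49 gives the monic gcd n² + 2n − 3.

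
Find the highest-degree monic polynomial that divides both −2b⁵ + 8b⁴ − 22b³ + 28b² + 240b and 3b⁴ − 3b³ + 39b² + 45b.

Repeated division with remainder:
  −2b⁵ + 8b⁴ − 22b³ + 28b² + 240b = (−(2/3)b + 2)(3b⁴ − 3b³ + 39b² + 45b) + (10b³ − 20b² + 150b)
  3b⁴ − 3b³ + 39b² + 45b = ((3/10)b + 3/10)(10b³ − 20b² + 150b) + (0)
Last nonzero remainder: 10b³ − 20b² + 150b. Dividing through by 10 gives the monic gcd b³ − 2b² + 15b.

b³ − 2b² + 15b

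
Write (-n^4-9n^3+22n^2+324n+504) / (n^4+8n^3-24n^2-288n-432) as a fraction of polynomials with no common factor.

Euclidean algorithm in ℚ[n]:
  -n^4-9n^3+22n^2+324n+504 = (-1)(n^4+8n^3-24n^2-288n-432) + (-n^3-2n^2+36n+72)
  n^4+8n^3-24n^2-288n-432 = (-n-6)(-n^3-2n^2+36n+72) + (0)
Last nonzero remainder: -n^3-2n^2+36n+72. Dividing through by -1 gives the monic gcd n^3+2n^2-36n-72.
Cancel n^3+2n^2-36n-72 from numerator and denominator to get the reduced form.

(-n-7)/(n+6)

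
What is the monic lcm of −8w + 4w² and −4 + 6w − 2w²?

2w − 3w² + w³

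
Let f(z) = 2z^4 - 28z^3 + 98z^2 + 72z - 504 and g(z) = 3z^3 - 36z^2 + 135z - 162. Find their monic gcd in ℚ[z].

Repeated division with remainder:
  2z^4 - 28z^3 + 98z^2 + 72z - 504 = ((2/3)z - 4/3)(3z^3 - 36z^2 + 135z - 162) + (-40z^2 + 360z - 720)
  3z^3 - 36z^2 + 135z - 162 = (-(3/40)z + 9/40)(-40z^2 + 360z - 720) + (0)
Last nonzero remainder: -40z^2 + 360z - 720. Dividing through by -40 gives the monic gcd z^2 - 9z + 18.

z^2 - 9z + 18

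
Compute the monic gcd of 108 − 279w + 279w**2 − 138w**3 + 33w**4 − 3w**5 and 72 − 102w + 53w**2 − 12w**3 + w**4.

Repeated division with remainder:
  −3w**5 + 33w**4 − 138w**3 + 279w**2 − 279w + 108 = (−3w − 3)(w**4 − 12w**3 + 53w**2 − 102w + 72) + (−15w**3 + 132w**2 − 369w + 324)
  w**4 − 12w**3 + 53w**2 − 102w + 72 = (−(1/15)w + 16/75)(−15w**3 + 132w**2 − 369w + 324) + ((6/25)w**2 − (42/25)w + 72/25)
  −15w**3 + 132w**2 − 369w + 324 = (−(125/2)w + 225/2)((6/25)w**2 − (42/25)w + 72/25) + (0)
Last nonzero remainder: (6/25)w**2 − (42/25)w + 72/25. Dividing through by 6/25 gives the monic gcd w**2 − 7w + 12.

12 − 7w + w**2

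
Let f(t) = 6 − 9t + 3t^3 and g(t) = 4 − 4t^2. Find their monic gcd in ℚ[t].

−1 + t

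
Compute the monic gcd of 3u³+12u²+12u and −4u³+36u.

u

Euclidean algorithm in ℚ[u]:
  3u³+12u²+12u = (−3/4)(−4u³+36u) + (12u²+39u)
  −4u³+36u = (−(1/3)u+13/12)(12u²+39u) + (−(25/4)u)
  12u²+39u = (−(48/25)u−156/25)(−(25/4)u) + (0)
Last nonzero remainder: −(25/4)u. Dividing through by −25/4 gives the monic gcd u.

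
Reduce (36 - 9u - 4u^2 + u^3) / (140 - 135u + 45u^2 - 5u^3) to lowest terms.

(9 - u^2)/(35 - 25u + 5u^2)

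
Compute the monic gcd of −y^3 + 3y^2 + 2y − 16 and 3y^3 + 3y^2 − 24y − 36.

y + 2

Repeated division with remainder:
  −y^3 + 3y^2 + 2y − 16 = (−1/3)(3y^3 + 3y^2 − 24y − 36) + (4y^2 − 6y − 28)
  3y^3 + 3y^2 − 24y − 36 = ((3/4)y + 15/8)(4y^2 − 6y − 28) + ((33/4)y + 33/2)
  4y^2 − 6y − 28 = ((16/33)y − 56/33)((33/4)y + 33/2) + (0)
Last nonzero remainder: (33/4)y + 33/2. Dividing through by 33/4 gives the monic gcd y + 2.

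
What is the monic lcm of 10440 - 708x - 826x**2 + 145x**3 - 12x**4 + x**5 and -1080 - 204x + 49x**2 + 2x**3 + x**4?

By polynomial division,
  x**5 - 12x**4 + 145x**3 - 826x**2 - 708x + 10440 = (x - 14)(x**4 + 2x**3 + 49x**2 - 204x - 1080) + (124x**3 + 64x**2 - 2484x - 4680)
  x**4 + 2x**3 + 49x**2 - 204x - 1080 = ((1/124)x + 23/1922)(124x**3 + 64x**2 - 2484x - 4680) + ((65604/961)x**2 - (131208/961)x - 984060/961)
  124x**3 + 64x**2 - 2484x - 4680 = ((29791/16401)x + 24986/5467)((65604/961)x**2 - (131208/961)x - 984060/961) + (0)
Last nonzero remainder: (65604/961)x**2 - (131208/961)x - 984060/961. Dividing through by 65604/961 gives the monic gcd x**2 - 2x - 15.
Then lcm(f, g) = f·g / gcd(f, g); expanding and making the result monic gives the answer.

751680 - 9216x - 51864x**2 + 6428x**3 - 1110x**4 + 169x**5 - 8x**6 + x**7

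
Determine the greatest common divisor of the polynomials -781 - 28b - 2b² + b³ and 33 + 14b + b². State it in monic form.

Euclidean algorithm in ℚ[b]:
  b³ - 2b² - 28b - 781 = (b - 16)(b² + 14b + 33) + (163b - 253)
  b² + 14b + 33 = ((1/163)b + 2535/26569)(163b - 253) + (1518132/26569)
  163b - 253 = ((4330747/1518132)b - 611087/138012)(1518132/26569) + (0)
The last nonzero remainder is the constant 1518132/26569, so the polynomials are coprime and gcd = 1.

1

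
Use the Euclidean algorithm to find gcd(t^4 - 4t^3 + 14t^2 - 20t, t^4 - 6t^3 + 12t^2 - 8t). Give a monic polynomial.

t^2 - 2t

Euclidean algorithm in ℚ[t]:
  t^4 - 4t^3 + 14t^2 - 20t = (t^4 - 6t^3 + 12t^2 - 8t) + (2t^3 + 2t^2 - 12t)
  t^4 - 6t^3 + 12t^2 - 8t = ((1/2)t - 7/2)(2t^3 + 2t^2 - 12t) + (25t^2 - 50t)
  2t^3 + 2t^2 - 12t = ((2/25)t + 6/25)(25t^2 - 50t) + (0)
Last nonzero remainder: 25t^2 - 50t. Dividing through by 25 gives the monic gcd t^2 - 2t.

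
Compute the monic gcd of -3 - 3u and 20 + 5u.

Euclidean algorithm in ℚ[u]:
  -3u - 3 = (-3/5)(5u + 20) + (9)
  5u + 20 = ((5/9)u + 20/9)(9) + (0)
The last nonzero remainder is the constant 9, so the polynomials are coprime and gcd = 1.

1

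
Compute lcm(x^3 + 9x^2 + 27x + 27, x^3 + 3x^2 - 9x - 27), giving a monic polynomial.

x^4 + 6x^3 - 54x - 81

Euclidean algorithm in ℚ[x]:
  x^3 + 9x^2 + 27x + 27 = (x^3 + 3x^2 - 9x - 27) + (6x^2 + 36x + 54)
  x^3 + 3x^2 - 9x - 27 = ((1/6)x - 1/2)(6x^2 + 36x + 54) + (0)
Last nonzero remainder: 6x^2 + 36x + 54. Dividing through by 6 gives the monic gcd x^2 + 6x + 9.
Then lcm(f, g) = f·g / gcd(f, g); expanding and making the result monic gives the answer.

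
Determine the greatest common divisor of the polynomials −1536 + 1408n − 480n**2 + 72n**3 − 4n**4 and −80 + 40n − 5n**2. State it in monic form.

By polynomial division,
  −4n**4 + 72n**3 − 480n**2 + 1408n − 1536 = ((4/5)n**2 − 8n + 96/5)(−5n**2 + 40n − 80) + (0)
Last nonzero remainder: −5n**2 + 40n − 80. Dividing through by −5 gives the monic gcd n**2 − 8n + 16.

16 − 8n + n**2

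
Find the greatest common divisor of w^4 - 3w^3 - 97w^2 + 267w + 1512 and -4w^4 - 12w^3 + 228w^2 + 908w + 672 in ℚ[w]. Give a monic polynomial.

w^2 - 5w - 24

By polynomial division,
  w^4 - 3w^3 - 97w^2 + 267w + 1512 = (-1/4)(-4w^4 - 12w^3 + 228w^2 + 908w + 672) + (-6w^3 - 40w^2 + 494w + 1680)
  -4w^4 - 12w^3 + 228w^2 + 908w + 672 = ((2/3)w - 22/9)(-6w^3 - 40w^2 + 494w + 1680) + (-(1792/9)w^2 + (8960/9)w + 14336/3)
  -6w^3 - 40w^2 + 494w + 1680 = ((27/896)w + 45/128)(-(1792/9)w^2 + (8960/9)w + 14336/3) + (0)
Last nonzero remainder: -(1792/9)w^2 + (8960/9)w + 14336/3. Dividing through by -1792/9 gives the monic gcd w^2 - 5w - 24.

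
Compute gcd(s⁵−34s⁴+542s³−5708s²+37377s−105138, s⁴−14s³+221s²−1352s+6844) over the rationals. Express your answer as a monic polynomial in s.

s²−5s+118

Repeated division with remainder:
  s⁵−34s⁴+542s³−5708s²+37377s−105138 = (s−20)(s⁴−14s³+221s²−1352s+6844) + (41s³+64s²+3493s+31742)
  s⁴−14s³+221s²−1352s+6844 = ((1/41)s−638/1681)(41s³+64s²+3493s+31742) + ((269120/1681)s²−(1345600/1681)s+31756160/1681)
  41s³+64s²+3493s+31742 = ((68921/269120)s+452189/269120)((269120/1681)s²−(1345600/1681)s+31756160/1681) + (0)
Last nonzero remainder: (269120/1681)s²−(1345600/1681)s+31756160/1681. Dividing through by 269120/1681 gives the monic gcd s²−5s+118.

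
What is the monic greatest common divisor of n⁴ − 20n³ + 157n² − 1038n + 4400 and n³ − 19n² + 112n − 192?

n − 8

By polynomial division,
  n⁴ − 20n³ + 157n² − 1038n + 4400 = (n − 1)(n³ − 19n² + 112n − 192) + (26n² − 734n + 4208)
  n³ − 19n² + 112n − 192 = ((1/26)n + 60/169)(26n² − 734n + 4208) + ((35616/169)n − 284928/169)
  26n² − 734n + 4208 = ((2197/17808)n − 44447/17808)((35616/169)n − 284928/169) + (0)
Last nonzero remainder: (35616/169)n − 284928/169. Dividing through by 35616/169 gives the monic gcd n − 8.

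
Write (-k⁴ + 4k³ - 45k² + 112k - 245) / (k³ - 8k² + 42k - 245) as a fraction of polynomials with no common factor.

(-k² + 3k - 7)/(k - 7)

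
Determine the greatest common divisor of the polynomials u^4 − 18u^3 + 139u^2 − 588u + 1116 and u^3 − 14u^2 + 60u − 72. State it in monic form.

u^2 − 12u + 36

By polynomial division,
  u^4 − 18u^3 + 139u^2 − 588u + 1116 = (u − 4)(u^3 − 14u^2 + 60u − 72) + (23u^2 − 276u + 828)
  u^3 − 14u^2 + 60u − 72 = ((1/23)u − 2/23)(23u^2 − 276u + 828) + (0)
Last nonzero remainder: 23u^2 − 276u + 828. Dividing through by 23 gives the monic gcd u^2 − 12u + 36.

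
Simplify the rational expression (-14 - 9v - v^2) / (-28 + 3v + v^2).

(-2 - v)/(-4 + v)

By polynomial division,
  -v^2 - 9v - 14 = (-1)(v^2 + 3v - 28) + (-6v - 42)
  v^2 + 3v - 28 = (-(1/6)v + 2/3)(-6v - 42) + (0)
Last nonzero remainder: -6v - 42. Dividing through by -6 gives the monic gcd v + 7.
Cancel v + 7 from numerator and denominator to get the reduced form.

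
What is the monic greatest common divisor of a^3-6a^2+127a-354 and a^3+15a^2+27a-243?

a-3

Repeated division with remainder:
  a^3-6a^2+127a-354 = (a^3+15a^2+27a-243) + (-21a^2+100a-111)
  a^3+15a^2+27a-243 = (-(1/21)a-415/441)(-21a^2+100a-111) + ((51076/441)a-51076/147)
  -21a^2+100a-111 = (-(9261/51076)a+16317/51076)((51076/441)a-51076/147) + (0)
Last nonzero remainder: (51076/441)a-51076/147. Dividing through by 51076/441 gives the monic gcd a-3.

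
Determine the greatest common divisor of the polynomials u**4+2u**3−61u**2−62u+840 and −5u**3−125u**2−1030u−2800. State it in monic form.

u+7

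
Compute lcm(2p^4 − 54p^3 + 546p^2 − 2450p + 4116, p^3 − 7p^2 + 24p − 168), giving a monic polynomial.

Euclidean algorithm in ℚ[p]:
  2p^4 − 54p^3 + 546p^2 − 2450p + 4116 = (2p − 40)(p^3 − 7p^2 + 24p − 168) + (218p^2 − 1154p − 2604)
  p^3 − 7p^2 + 24p − 168 = ((1/218)p − 93/11881)(218p^2 − 1154p − 2604) + ((319740/11881)p − 2238180/11881)
  218p^2 − 1154p − 2604 = ((1295029/159870)p + 368311/26645)((319740/11881)p − 2238180/11881) + (0)
Last nonzero remainder: (319740/11881)p − 2238180/11881. Dividing through by 319740/11881 gives the monic gcd p − 7.
Then lcm(f, g) = f·g / gcd(f, g); expanding and making the result monic gives the answer.

p^6 − 27p^5 + 297p^4 − 1873p^3 + 8610p^2 − 29400p + 49392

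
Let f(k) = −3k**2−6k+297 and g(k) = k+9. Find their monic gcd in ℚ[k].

1

Euclidean algorithm in ℚ[k]:
  −3k**2−6k+297 = (−3k+21)(k+9) + (108)
  k+9 = ((1/108)k+1/12)(108) + (0)
The last nonzero remainder is the constant 108, so the polynomials are coprime and gcd = 1.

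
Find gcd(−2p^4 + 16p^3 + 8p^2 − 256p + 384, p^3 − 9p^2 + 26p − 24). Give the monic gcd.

p^2 − 6p + 8

Euclidean algorithm in ℚ[p]:
  −2p^4 + 16p^3 + 8p^2 − 256p + 384 = (−2p − 2)(p^3 − 9p^2 + 26p − 24) + (42p^2 − 252p + 336)
  p^3 − 9p^2 + 26p − 24 = ((1/42)p − 1/14)(42p^2 − 252p + 336) + (0)
Last nonzero remainder: 42p^2 − 252p + 336. Dividing through by 42 gives the monic gcd p^2 − 6p + 8.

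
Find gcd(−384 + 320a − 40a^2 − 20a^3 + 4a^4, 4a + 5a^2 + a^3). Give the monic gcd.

By polynomial division,
  4a^4 − 20a^3 − 40a^2 + 320a − 384 = (4a − 40)(a^3 + 5a^2 + 4a) + (144a^2 + 480a − 384)
  a^3 + 5a^2 + 4a = ((1/144)a + 5/432)(144a^2 + 480a − 384) + ((10/9)a + 40/9)
  144a^2 + 480a − 384 = ((648/5)a − 432/5)((10/9)a + 40/9) + (0)
Last nonzero remainder: (10/9)a + 40/9. Dividing through by 10/9 gives the monic gcd a + 4.

4 + a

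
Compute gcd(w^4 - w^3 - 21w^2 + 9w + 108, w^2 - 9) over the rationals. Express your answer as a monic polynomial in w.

Repeated division with remainder:
  w^4 - w^3 - 21w^2 + 9w + 108 = (w^2 - w - 12)(w^2 - 9) + (0)
The last nonzero remainder w^2 - 9 is already monic.

w^2 - 9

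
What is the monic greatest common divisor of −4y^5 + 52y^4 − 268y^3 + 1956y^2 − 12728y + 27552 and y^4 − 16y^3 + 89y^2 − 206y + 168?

Repeated division with remainder:
  −4y^5 + 52y^4 − 268y^3 + 1956y^2 − 12728y + 27552 = (−4y − 12)(y^4 − 16y^3 + 89y^2 − 206y + 168) + (−104y^3 + 2200y^2 − 14528y + 29568)
  y^4 − 16y^3 + 89y^2 − 206y + 168 = (−(1/104)y − 67/1352)(−104y^3 + 2200y^2 − 14528y + 29568) + ((9858/169)y^2 − (108438/169)y + 276024/169)
  −104y^3 + 2200y^2 − 14528y + 29568 = (−(8788/4929)y + 29744/1643)((9858/169)y^2 − (108438/169)y + 276024/169) + (0)
Last nonzero remainder: (9858/169)y^2 − (108438/169)y + 276024/169. Dividing through by 9858/169 gives the monic gcd y^2 − 11y + 28.

y^2 − 11y + 28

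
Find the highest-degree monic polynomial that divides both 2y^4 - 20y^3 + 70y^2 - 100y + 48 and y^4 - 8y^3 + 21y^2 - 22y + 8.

y^3 - 7y^2 + 14y - 8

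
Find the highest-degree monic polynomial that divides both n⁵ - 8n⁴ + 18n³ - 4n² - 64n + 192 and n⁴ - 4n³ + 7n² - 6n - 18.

n² - 2n + 6

By polynomial division,
  n⁵ - 8n⁴ + 18n³ - 4n² - 64n + 192 = (n - 4)(n⁴ - 4n³ + 7n² - 6n - 18) + (-5n³ + 30n² - 70n + 120)
  n⁴ - 4n³ + 7n² - 6n - 18 = (-(1/5)n - 2/5)(-5n³ + 30n² - 70n + 120) + (5n² - 10n + 30)
  -5n³ + 30n² - 70n + 120 = (-n + 4)(5n² - 10n + 30) + (0)
Last nonzero remainder: 5n² - 10n + 30. Dividing through by 5 gives the monic gcd n² - 2n + 6.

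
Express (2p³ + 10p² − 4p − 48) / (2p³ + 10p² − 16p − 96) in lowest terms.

Euclidean algorithm in ℚ[p]:
  2p³ + 10p² − 4p − 48 = (2p³ + 10p² − 16p − 96) + (12p + 48)
  2p³ + 10p² − 16p − 96 = ((1/6)p² + (1/6)p − 2)(12p + 48) + (0)
Last nonzero remainder: 12p + 48. Dividing through by 12 gives the monic gcd p + 4.
Cancel p + 4 from numerator and denominator to get the reduced form.

(p² + p − 6)/(p² + p − 12)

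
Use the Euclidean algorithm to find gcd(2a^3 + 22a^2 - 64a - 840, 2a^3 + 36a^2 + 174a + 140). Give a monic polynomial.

a^2 + 17a + 70

Repeated division with remainder:
  2a^3 + 22a^2 - 64a - 840 = (2a^3 + 36a^2 + 174a + 140) + (-14a^2 - 238a - 980)
  2a^3 + 36a^2 + 174a + 140 = (-(1/7)a - 1/7)(-14a^2 - 238a - 980) + (0)
Last nonzero remainder: -14a^2 - 238a - 980. Dividing through by -14 gives the monic gcd a^2 + 17a + 70.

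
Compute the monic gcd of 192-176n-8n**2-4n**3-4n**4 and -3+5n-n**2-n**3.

Apply the Euclidean algorithm:
  -4n**4-4n**3-8n**2-176n+192 = (4n)(-n**3-n**2+5n-3) + (-28n**2-164n+192)
  -n**3-n**2+5n-3 = ((1/28)n-17/98)(-28n**2-164n+192) + (-(1485/49)n+1485/49)
  -28n**2-164n+192 = ((1372/1485)n+3136/495)(-(1485/49)n+1485/49) + (0)
Last nonzero remainder: -(1485/49)n+1485/49. Dividing through by -1485/49 gives the monic gcd n-1.

-1+n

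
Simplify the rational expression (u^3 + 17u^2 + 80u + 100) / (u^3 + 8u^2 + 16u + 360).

(u^2 + 7u + 10)/(u^2 - 2u + 36)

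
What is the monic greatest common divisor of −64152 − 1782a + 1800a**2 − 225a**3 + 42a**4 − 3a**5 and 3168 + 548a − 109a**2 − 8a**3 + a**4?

Apply the Euclidean algorithm:
  −3a**5 + 42a**4 − 225a**3 + 1800a**2 − 1782a − 64152 = (−3a + 18)(a**4 − 8a**3 − 109a**2 + 548a + 3168) + (−408a**3 + 5406a**2 − 2142a − 121176)
  a**4 − 8a**3 − 109a**2 + 548a + 3168 = (−(1/408)a − 7/544)(−408a**3 + 5406a**2 − 2142a − 121176) + (−(715/16)a**2 + (3575/16)a + 6435/4)
  −408a**3 + 5406a**2 − 2142a − 121176 = ((6528/715)a − 4896/65)(−(715/16)a**2 + (3575/16)a + 6435/4) + (0)
Last nonzero remainder: −(715/16)a**2 + (3575/16)a + 6435/4. Dividing through by −715/16 gives the monic gcd a**2 − 5a − 36.

−36 − 5a + a**2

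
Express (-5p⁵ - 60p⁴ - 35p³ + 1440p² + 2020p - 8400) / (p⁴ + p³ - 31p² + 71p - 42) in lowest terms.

By polynomial division,
  -5p⁵ - 60p⁴ - 35p³ + 1440p² + 2020p - 8400 = (-5p - 55)(p⁴ + p³ - 31p² + 71p - 42) + (-135p³ + 90p² + 5715p - 10710)
  p⁴ + p³ - 31p² + 71p - 42 = (-(1/135)p - 1/81)(-135p³ + 90p² + 5715p - 10710) + ((112/9)p² + (560/9)p - 1568/9)
  -135p³ + 90p² + 5715p - 10710 = (-(1215/112)p + 6885/112)((112/9)p² + (560/9)p - 1568/9) + (0)
Last nonzero remainder: (112/9)p² + (560/9)p - 1568/9. Dividing through by 112/9 gives the monic gcd p² + 5p - 14.
Cancel p² + 5p - 14 from numerator and denominator to get the reduced form.

(-5p³ - 35p² + 70p + 600)/(p² - 4p + 3)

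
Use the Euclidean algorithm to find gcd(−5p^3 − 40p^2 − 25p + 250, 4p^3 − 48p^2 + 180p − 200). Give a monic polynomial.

p − 2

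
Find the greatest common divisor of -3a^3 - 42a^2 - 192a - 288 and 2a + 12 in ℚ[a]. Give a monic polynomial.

a + 6

Repeated division with remainder:
  -3a^3 - 42a^2 - 192a - 288 = (-(3/2)a^2 - 12a - 24)(2a + 12) + (0)
Last nonzero remainder: 2a + 12. Dividing through by 2 gives the monic gcd a + 6.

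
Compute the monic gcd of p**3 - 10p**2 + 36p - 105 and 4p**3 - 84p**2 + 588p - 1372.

p - 7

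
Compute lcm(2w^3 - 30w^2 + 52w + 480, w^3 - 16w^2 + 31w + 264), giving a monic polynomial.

Repeated division with remainder:
  2w^3 - 30w^2 + 52w + 480 = (2)(w^3 - 16w^2 + 31w + 264) + (2w^2 - 10w - 48)
  w^3 - 16w^2 + 31w + 264 = ((1/2)w - 11/2)(2w^2 - 10w - 48) + (0)
Last nonzero remainder: 2w^2 - 10w - 48. Dividing through by 2 gives the monic gcd w^2 - 5w - 24.
Then lcm(f, g) = f·g / gcd(f, g); expanding and making the result monic gives the answer.

w^4 - 26w^3 + 191w^2 - 46w - 2640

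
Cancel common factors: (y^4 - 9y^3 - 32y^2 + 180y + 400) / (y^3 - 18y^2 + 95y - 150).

(y^2 + 6y + 8)/(y - 3)

By polynomial division,
  y^4 - 9y^3 - 32y^2 + 180y + 400 = (y + 9)(y^3 - 18y^2 + 95y - 150) + (35y^2 - 525y + 1750)
  y^3 - 18y^2 + 95y - 150 = ((1/35)y - 3/35)(35y^2 - 525y + 1750) + (0)
Last nonzero remainder: 35y^2 - 525y + 1750. Dividing through by 35 gives the monic gcd y^2 - 15y + 50.
Cancel y^2 - 15y + 50 from numerator and denominator to get the reduced form.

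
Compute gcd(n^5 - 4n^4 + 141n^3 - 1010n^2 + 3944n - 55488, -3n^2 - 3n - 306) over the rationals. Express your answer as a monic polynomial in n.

n^2 + n + 102

Apply the Euclidean algorithm:
  n^5 - 4n^4 + 141n^3 - 1010n^2 + 3944n - 55488 = (-(1/3)n^3 + (5/3)n^2 - (44/3)n + 544/3)(-3n^2 - 3n - 306) + (0)
Last nonzero remainder: -3n^2 - 3n - 306. Dividing through by -3 gives the monic gcd n^2 + n + 102.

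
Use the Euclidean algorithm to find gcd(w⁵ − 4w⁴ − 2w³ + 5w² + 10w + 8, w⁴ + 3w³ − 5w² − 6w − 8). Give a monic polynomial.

Apply the Euclidean algorithm:
  w⁵ − 4w⁴ − 2w³ + 5w² + 10w + 8 = (w − 7)(w⁴ + 3w³ − 5w² − 6w − 8) + (24w³ − 24w² − 24w − 48)
  w⁴ + 3w³ − 5w² − 6w − 8 = ((1/24)w + 1/6)(24w³ − 24w² − 24w − 48) + (0)
Last nonzero remainder: 24w³ − 24w² − 24w − 48. Dividing through by 24 gives the monic gcd w³ − w² − w − 2.

w³ − w² − w − 2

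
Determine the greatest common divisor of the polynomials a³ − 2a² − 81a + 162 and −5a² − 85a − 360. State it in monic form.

a + 9

Repeated division with remainder:
  a³ − 2a² − 81a + 162 = (−(1/5)a + 19/5)(−5a² − 85a − 360) + (170a + 1530)
  −5a² − 85a − 360 = (−(1/34)a − 4/17)(170a + 1530) + (0)
Last nonzero remainder: 170a + 1530. Dividing through by 170 gives the monic gcd a + 9.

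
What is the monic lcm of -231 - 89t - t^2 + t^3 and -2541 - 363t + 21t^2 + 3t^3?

Euclidean algorithm in ℚ[t]:
  t^3 - t^2 - 89t - 231 = (1/3)(3t^3 + 21t^2 - 363t - 2541) + (-8t^2 + 32t + 616)
  3t^3 + 21t^2 - 363t - 2541 = (-(3/8)t - 33/8)(-8t^2 + 32t + 616) + (0)
Last nonzero remainder: -8t^2 + 32t + 616. Dividing through by -8 gives the monic gcd t^2 - 4t - 77.
Then lcm(f, g) = f·g / gcd(f, g); expanding and making the result monic gives the answer.

-2541 - 1210t - 100t^2 + 10t^3 + t^4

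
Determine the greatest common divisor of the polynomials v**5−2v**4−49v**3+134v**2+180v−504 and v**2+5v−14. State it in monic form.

Apply the Euclidean algorithm:
  v**5−2v**4−49v**3+134v**2+180v−504 = (v**3−7v**2+36)(v**2+5v−14) + (0)
The last nonzero remainder v**2+5v−14 is already monic.

v**2+5v−14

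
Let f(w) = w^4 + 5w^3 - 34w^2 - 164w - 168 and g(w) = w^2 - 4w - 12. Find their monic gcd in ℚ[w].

Repeated division with remainder:
  w^4 + 5w^3 - 34w^2 - 164w - 168 = (w^2 + 9w + 14)(w^2 - 4w - 12) + (0)
The last nonzero remainder w^2 - 4w - 12 is already monic.

w^2 - 4w - 12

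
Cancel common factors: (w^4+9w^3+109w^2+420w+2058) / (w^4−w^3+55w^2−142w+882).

Apply the Euclidean algorithm:
  w^4+9w^3+109w^2+420w+2058 = (w^4−w^3+55w^2−142w+882) + (10w^3+54w^2+562w+1176)
  w^4−w^3+55w^2−142w+882 = ((1/10)w−16/25)(10w^3+54w^2+562w+1176) + ((834/25)w^2+(2502/25)w+40866/25)
  10w^3+54w^2+562w+1176 = ((125/417)w+100/139)((834/25)w^2+(2502/25)w+40866/25) + (0)
Last nonzero remainder: (834/25)w^2+(2502/25)w+40866/25. Dividing through by 834/25 gives the monic gcd w^2+3w+49.
Cancel w^2+3w+49 from numerator and denominator to get the reduced form.

(w^2+6w+42)/(w^2−4w+18)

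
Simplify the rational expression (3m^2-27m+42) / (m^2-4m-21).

(3m-6)/(m+3)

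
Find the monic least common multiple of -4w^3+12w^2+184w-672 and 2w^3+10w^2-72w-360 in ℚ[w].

Euclidean algorithm in ℚ[w]:
  -4w^3+12w^2+184w-672 = (-2)(2w^3+10w^2-72w-360) + (32w^2+40w-1392)
  2w^3+10w^2-72w-360 = ((1/16)w+15/64)(32w^2+40w-1392) + ((45/8)w-135/4)
  32w^2+40w-1392 = ((256/45)w+1856/45)((45/8)w-135/4) + (0)
Last nonzero remainder: (45/8)w-135/4. Dividing through by 45/8 gives the monic gcd w-6.
Then lcm(f, g) = f·g / gcd(f, g); expanding and making the result monic gives the answer.

w^5+8w^4-49w^3-428w^2+468w+5040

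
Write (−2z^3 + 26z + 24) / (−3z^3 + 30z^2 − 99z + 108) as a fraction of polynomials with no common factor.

(2z^2 + 8z + 6)/(3z^2 − 18z + 27)

Euclidean algorithm in ℚ[z]:
  −2z^3 + 26z + 24 = (2/3)(−3z^3 + 30z^2 − 99z + 108) + (−20z^2 + 92z − 48)
  −3z^3 + 30z^2 − 99z + 108 = ((3/20)z − 81/100)(−20z^2 + 92z − 48) + (−(432/25)z + 1728/25)
  −20z^2 + 92z − 48 = ((125/108)z − 25/36)(−(432/25)z + 1728/25) + (0)
Last nonzero remainder: −(432/25)z + 1728/25. Dividing through by −432/25 gives the monic gcd z − 4.
Cancel z − 4 from numerator and denominator to get the reduced form.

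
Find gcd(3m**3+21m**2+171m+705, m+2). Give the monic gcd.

1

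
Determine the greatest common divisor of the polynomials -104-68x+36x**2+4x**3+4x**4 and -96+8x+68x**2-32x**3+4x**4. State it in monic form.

Repeated division with remainder:
  4x**4+4x**3+36x**2-68x-104 = (4x**4-32x**3+68x**2+8x-96) + (36x**3-32x**2-76x-8)
  4x**4-32x**3+68x**2+8x-96 = ((1/9)x-64/81)(36x**3-32x**2-76x-8) + ((4144/81)x**2-(4144/81)x-8288/81)
  36x**3-32x**2-76x-8 = ((729/1036)x+81/1036)((4144/81)x**2-(4144/81)x-8288/81) + (0)
Last nonzero remainder: (4144/81)x**2-(4144/81)x-8288/81. Dividing through by 4144/81 gives the monic gcd x**2-x-2.

-2-x+x**2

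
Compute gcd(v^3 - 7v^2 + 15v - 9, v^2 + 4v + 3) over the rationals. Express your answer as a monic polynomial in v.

1

By polynomial division,
  v^3 - 7v^2 + 15v - 9 = (v - 11)(v^2 + 4v + 3) + (56v + 24)
  v^2 + 4v + 3 = ((1/56)v + 25/392)(56v + 24) + (72/49)
  56v + 24 = ((343/9)v + 49/3)(72/49) + (0)
The last nonzero remainder is the constant 72/49, so the polynomials are coprime and gcd = 1.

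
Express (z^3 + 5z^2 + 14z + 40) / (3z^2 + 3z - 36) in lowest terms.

(z^2 + z + 10)/(3z - 9)

Repeated division with remainder:
  z^3 + 5z^2 + 14z + 40 = ((1/3)z + 4/3)(3z^2 + 3z - 36) + (22z + 88)
  3z^2 + 3z - 36 = ((3/22)z - 9/22)(22z + 88) + (0)
Last nonzero remainder: 22z + 88. Dividing through by 22 gives the monic gcd z + 4.
Cancel z + 4 from numerator and denominator to get the reduced form.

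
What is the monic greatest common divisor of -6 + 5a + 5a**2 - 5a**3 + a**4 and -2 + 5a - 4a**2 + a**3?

2 - 3a + a**2

Euclidean algorithm in ℚ[a]:
  a**4 - 5a**3 + 5a**2 + 5a - 6 = (a - 1)(a**3 - 4a**2 + 5a - 2) + (-4a**2 + 12a - 8)
  a**3 - 4a**2 + 5a - 2 = (-(1/4)a + 1/4)(-4a**2 + 12a - 8) + (0)
Last nonzero remainder: -4a**2 + 12a - 8. Dividing through by -4 gives the monic gcd a**2 - 3a + 2.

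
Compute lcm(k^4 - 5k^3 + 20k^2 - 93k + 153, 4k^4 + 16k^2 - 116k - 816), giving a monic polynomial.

k^6 - 6k^5 + 13k^4 - 53k^3 + 6k^2 + 963k - 1836

By polynomial division,
  k^4 - 5k^3 + 20k^2 - 93k + 153 = (1/4)(4k^4 + 16k^2 - 116k - 816) + (-5k^3 + 16k^2 - 64k + 357)
  4k^4 + 16k^2 - 116k - 816 = (-(4/5)k - 64/25)(-5k^3 + 16k^2 - 64k + 357) + ((144/25)k^2 + (144/25)k + 2448/25)
  -5k^3 + 16k^2 - 64k + 357 = (-(125/144)k + 175/48)((144/25)k^2 + (144/25)k + 2448/25) + (0)
Last nonzero remainder: (144/25)k^2 + (144/25)k + 2448/25. Dividing through by 144/25 gives the monic gcd k^2 + k + 17.
Then lcm(f, g) = f·g / gcd(f, g); expanding and making the result monic gives the answer.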